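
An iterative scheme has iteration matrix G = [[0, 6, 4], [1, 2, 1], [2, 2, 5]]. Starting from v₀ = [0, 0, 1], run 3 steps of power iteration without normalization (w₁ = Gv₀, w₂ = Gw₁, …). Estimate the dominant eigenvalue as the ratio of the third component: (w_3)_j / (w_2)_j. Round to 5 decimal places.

λ ≈ 7.11429

w1 = Gv₀ = (4, 1, 5)
w2 = Gw1 = (26, 11, 35)
w3 = Gw2 = (206, 83, 249)
Ratio at component: 249 / 35 = 7.11429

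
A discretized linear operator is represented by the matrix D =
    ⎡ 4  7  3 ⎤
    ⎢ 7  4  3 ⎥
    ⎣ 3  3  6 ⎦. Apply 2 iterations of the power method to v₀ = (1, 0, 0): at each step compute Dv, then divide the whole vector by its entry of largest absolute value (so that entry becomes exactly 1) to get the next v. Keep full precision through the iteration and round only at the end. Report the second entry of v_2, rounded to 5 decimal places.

0.87838

Dv0 = (4.000000, 7.000000, 3.000000); divide by 7.000000 → v1 = (0.571429, 1.000000, 0.428571)
Dv1 = (10.571429, 9.285714, 7.285714); divide by 10.571429 → v2 = (1.000000, 0.878378, 0.689189)
Requested entry of v2: 65/74 = 0.87838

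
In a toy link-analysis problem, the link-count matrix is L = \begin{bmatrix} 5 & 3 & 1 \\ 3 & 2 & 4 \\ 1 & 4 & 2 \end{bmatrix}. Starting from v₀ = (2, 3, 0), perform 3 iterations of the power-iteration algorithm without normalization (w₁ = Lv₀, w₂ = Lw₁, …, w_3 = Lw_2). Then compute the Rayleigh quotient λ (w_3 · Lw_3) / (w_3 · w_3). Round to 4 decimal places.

8.4511

w1 = Lv₀ = (5·2 + 3·3 + 1·0; 3·2 + 2·3 + 4·0; 1·2 + 4·3 + 2·0) = (19, 12, 14)
w2 = Lw1 = (5·19 + 3·12 + 1·14; 3·19 + 2·12 + 4·14; 1·19 + 4·12 + 2·14) = (145, 137, 95)
w3 = Lw2 = (1231, 1089, 883)
Lw3 = (10305, 9403, 7353)
w3·Lw3 = 1231·10305 + 1089·9403 + 883·7353 = 29418021; w3·w3 = 1231·1231 + 1089·1089 + 883·883 = 3480971
λ ≈ 29418021/3480971 = 8.4511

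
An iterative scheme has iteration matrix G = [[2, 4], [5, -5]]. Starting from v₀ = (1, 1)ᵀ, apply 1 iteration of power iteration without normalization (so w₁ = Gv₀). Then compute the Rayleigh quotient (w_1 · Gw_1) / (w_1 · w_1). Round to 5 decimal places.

2.00000

w1 = Gv₀ = (6, 0)
Gw1 = (12, 30)
w1·Gw1 = 6·12 + 0·30 = 72; w1·w1 = 6·6 + 0·0 = 36
λ ≈ 72/36 = 2.00000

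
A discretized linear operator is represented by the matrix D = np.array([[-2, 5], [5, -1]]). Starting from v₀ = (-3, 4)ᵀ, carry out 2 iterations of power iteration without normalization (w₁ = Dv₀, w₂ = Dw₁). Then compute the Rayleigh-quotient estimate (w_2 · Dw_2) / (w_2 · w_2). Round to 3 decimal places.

w1 = Dv₀ = ((-2)·(-3) + 5·4; 5·(-3) + (-1)·4) = (26, -19)
w2 = Dw1 = ((-2)·26 + 5·(-19); 5·26 + (-1)·(-19)) = (-147, 149)
Dw2 = (1039, -884)
w2·Dw2 = (-147)·1039 + 149·(-884) = -284449; w2·w2 = (-147)·(-147) + 149·149 = 43810
λ ≈ -284449/43810 = -6.493

-6.493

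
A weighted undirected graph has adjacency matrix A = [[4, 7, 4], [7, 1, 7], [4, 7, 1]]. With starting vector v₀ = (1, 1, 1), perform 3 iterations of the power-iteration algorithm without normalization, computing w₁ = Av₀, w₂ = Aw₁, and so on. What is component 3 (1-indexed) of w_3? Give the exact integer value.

w1 = Av₀ = (4·1 + 7·1 + 4·1; 7·1 + 1·1 + 7·1; 4·1 + 7·1 + 1·1) = (15, 15, 12)
w2 = Aw1 = (4·15 + 7·15 + 4·12; 7·15 + 1·15 + 7·12; 4·15 + 7·15 + 1·12) = (213, 204, 177)
w3 = Aw2 = (2988, 2934, 2457)
The requested component of w3 is 2457.

2457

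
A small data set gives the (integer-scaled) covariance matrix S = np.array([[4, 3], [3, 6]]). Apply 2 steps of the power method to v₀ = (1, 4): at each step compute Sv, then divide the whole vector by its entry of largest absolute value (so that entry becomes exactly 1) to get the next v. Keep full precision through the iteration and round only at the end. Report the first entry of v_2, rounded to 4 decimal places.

Sv0 = (16.00000, 27.00000); divide by 27.00000 → v1 = (0.59259, 1.00000)
Sv1 = (5.37037, 7.77778); divide by 7.77778 → v2 = (0.69048, 1.00000)
Requested entry of v2: 145/210 = 0.6905

0.6905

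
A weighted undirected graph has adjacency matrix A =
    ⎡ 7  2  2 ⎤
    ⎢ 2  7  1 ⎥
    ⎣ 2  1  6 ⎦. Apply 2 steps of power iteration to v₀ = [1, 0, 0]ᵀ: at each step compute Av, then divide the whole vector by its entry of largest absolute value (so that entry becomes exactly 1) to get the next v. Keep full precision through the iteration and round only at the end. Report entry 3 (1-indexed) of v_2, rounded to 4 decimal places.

Av0 = (7.00000, 2.00000, 2.00000); divide by 7.00000 → v1 = (1.00000, 0.28571, 0.28571)
Av1 = (8.14286, 4.28571, 4.00000); divide by 8.14286 → v2 = (1.00000, 0.52632, 0.49123)
Requested entry of v2: 28/57 = 0.4912

0.4912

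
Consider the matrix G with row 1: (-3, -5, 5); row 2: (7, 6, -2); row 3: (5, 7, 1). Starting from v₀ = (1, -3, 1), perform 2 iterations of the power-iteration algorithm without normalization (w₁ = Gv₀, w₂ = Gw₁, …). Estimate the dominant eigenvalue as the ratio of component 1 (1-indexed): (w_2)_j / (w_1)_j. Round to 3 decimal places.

w1 = Gv₀ = ((-3)·1 + (-5)·(-3) + 5·1; 7·1 + 6·(-3) + (-2)·1; 5·1 + 7·(-3) + 1·1) = (17, -13, -15)
w2 = Gw1 = ((-3)·17 + (-5)·(-13) + 5·(-15); 7·17 + 6·(-13) + (-2)·(-15); 5·17 + 7·(-13) + 1·(-15)) = (-61, 71, -21)
Ratio at component: -61 / 17 = -3.588

λ ≈ -3.588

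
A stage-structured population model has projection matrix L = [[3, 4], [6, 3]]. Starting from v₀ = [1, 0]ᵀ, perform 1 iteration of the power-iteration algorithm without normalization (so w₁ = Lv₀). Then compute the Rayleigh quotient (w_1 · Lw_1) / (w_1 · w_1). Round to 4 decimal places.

λ ≈ 7.0000

w1 = Lv₀ = (3, 6)
Lw1 = (33, 36)
w1·Lw1 = 3·33 + 6·36 = 315; w1·w1 = 3·3 + 6·6 = 45
λ ≈ 315/45 = 7.0000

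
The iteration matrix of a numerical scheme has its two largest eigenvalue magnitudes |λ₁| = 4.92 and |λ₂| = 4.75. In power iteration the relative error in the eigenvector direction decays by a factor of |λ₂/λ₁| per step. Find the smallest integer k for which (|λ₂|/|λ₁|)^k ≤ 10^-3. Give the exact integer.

197

|λ₂/λ₁| = 4.75/4.92 = 0.96545
Need k ≥ ln(10^-3) / ln(0.96545) = -6.9078 / -0.0352 ≈ 196.444
Smallest integer k satisfying the bound: 197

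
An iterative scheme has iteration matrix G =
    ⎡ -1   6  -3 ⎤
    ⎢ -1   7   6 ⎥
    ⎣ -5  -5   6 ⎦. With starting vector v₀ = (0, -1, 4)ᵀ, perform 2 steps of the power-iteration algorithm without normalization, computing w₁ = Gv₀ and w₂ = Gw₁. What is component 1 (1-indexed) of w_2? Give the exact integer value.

33

w1 = Gv₀ = ((-1)·0 + 6·(-1) + (-3)·4; (-1)·0 + 7·(-1) + 6·4; (-5)·0 + (-5)·(-1) + 6·4) = (-18, 17, 29)
w2 = Gw1 = ((-1)·(-18) + 6·17 + (-3)·29; (-1)·(-18) + 7·17 + 6·29; (-5)·(-18) + (-5)·17 + 6·29) = (33, 311, 179)
The requested component of w2 is 33.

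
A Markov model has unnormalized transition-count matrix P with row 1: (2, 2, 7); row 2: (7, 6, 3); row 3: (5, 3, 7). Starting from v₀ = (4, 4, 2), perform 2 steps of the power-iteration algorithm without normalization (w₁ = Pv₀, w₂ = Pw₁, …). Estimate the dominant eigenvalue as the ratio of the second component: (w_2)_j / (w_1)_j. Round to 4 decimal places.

w1 = Pv₀ = (2·4 + 2·4 + 7·2; 7·4 + 6·4 + 3·2; 5·4 + 3·4 + 7·2) = (30, 58, 46)
w2 = Pw1 = (2·30 + 2·58 + 7·46; 7·30 + 6·58 + 3·46; 5·30 + 3·58 + 7·46) = (498, 696, 646)
Ratio at component: 696 / 58 = 12.0000

12.0000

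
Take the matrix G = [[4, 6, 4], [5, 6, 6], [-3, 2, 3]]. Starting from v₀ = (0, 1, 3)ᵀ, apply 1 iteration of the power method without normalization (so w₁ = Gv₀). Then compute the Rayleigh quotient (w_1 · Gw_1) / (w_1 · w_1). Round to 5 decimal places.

w1 = Gv₀ = (18, 24, 11)
Gw1 = (260, 300, 27)
w1·Gw1 = 18·260 + 24·300 + 11·27 = 12177; w1·w1 = 18·18 + 24·24 + 11·11 = 1021
λ ≈ 12177/1021 = 11.92654

11.92654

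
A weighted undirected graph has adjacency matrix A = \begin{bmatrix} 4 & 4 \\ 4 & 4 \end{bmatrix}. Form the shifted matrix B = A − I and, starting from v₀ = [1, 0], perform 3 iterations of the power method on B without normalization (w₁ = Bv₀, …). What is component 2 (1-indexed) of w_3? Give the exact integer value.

B = A − I has rows (3, 4); (4, 3)
w1 = Bv₀ = (3·1 + 4·0; 4·1 + 3·0) = (3, 4)
w2 = Bw1 = (3·3 + 4·4; 4·3 + 3·4) = (25, 24)
w3 = Bw2 = (171, 172)
Requested component of w3: 172

172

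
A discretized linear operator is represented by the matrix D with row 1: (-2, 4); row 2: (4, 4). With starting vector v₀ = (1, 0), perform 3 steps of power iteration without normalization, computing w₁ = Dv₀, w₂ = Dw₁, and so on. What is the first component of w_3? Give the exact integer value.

w1 = Dv₀ = (-2, 4)
w2 = Dw1 = (20, 8)
w3 = Dw2 = (-8, 112)
The requested component of w3 is -8.

-8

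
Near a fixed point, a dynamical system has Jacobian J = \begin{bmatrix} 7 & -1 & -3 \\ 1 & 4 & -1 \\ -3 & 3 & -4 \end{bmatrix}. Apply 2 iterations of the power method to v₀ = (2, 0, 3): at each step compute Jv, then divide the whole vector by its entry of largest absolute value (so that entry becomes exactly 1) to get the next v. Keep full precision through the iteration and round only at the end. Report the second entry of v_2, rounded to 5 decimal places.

0.21111

Jv0 = (5.000000, -1.000000, -18.000000); divide by -18.000000 → v1 = (-0.277778, 0.055556, 1.000000)
Jv1 = (-5.000000, -1.055556, -3.000000); divide by -5.000000 → v2 = (1.000000, 0.211111, 0.600000)
Requested entry of v2: 19/90 = 0.21111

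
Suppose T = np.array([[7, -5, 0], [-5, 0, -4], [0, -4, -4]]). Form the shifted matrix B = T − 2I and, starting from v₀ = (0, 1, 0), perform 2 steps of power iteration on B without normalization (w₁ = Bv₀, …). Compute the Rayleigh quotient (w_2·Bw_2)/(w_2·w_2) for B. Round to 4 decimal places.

-4.2269

B = T − 2I has rows (5, -5, 0); (-5, -2, -4); (0, -4, -6)
w1 = Bv₀ = (-5, -2, -4)
w2 = Bw1 = (-15, 45, 32)
Bw2 = (-300, -143, -372)
w2·Bw2 = -13839; w2·w2 = 3274; μ ≈ -13839/3274 = -4.2269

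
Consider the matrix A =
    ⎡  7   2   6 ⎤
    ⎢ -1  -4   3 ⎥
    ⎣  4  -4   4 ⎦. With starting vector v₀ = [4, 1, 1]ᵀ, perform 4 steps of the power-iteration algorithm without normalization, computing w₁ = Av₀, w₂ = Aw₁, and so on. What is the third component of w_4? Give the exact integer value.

w1 = Av₀ = (7·4 + 2·1 + 6·1; (-1)·4 + (-4)·1 + 3·1; 4·4 + (-4)·1 + 4·1) = (36, -5, 16)
w2 = Aw1 = (7·36 + 2·(-5) + 6·16; (-1)·36 + (-4)·(-5) + 3·16; 4·36 + (-4)·(-5) + 4·16) = (338, 32, 228)
w3 = Aw2 = (3798, 218, 2136)
w4 = Aw3 = (39838, 1738, 22864)
The requested component of w4 is 22864.

22864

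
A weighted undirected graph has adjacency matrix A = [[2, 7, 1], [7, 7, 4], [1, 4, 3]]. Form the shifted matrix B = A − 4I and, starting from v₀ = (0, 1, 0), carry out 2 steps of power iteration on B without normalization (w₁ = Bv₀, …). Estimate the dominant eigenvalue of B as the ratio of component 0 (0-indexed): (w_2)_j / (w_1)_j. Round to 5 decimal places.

B = A − 4I has rows (-2, 7, 1); (7, 3, 4); (1, 4, -1)
w1 = Bv₀ = ((-2)·0 + 7·1 + 1·0; 7·0 + 3·1 + 4·0; 1·0 + 4·1 + (-1)·0) = (7, 3, 4)
w2 = Bw1 = ((-2)·7 + 7·3 + 1·4; 7·7 + 3·3 + 4·4; 1·7 + 4·3 + (-1)·4) = (11, 74, 15)
Ratio: 11/7 = 1.57143

μ ≈ 1.57143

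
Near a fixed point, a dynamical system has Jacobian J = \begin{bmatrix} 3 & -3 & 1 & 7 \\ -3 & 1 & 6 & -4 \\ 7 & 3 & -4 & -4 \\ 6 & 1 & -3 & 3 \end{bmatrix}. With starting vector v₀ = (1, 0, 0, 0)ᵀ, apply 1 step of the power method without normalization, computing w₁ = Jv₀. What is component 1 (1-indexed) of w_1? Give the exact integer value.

3

w1 = Jv₀ = (3, -3, 7, 6)
The requested component of w1 is 3.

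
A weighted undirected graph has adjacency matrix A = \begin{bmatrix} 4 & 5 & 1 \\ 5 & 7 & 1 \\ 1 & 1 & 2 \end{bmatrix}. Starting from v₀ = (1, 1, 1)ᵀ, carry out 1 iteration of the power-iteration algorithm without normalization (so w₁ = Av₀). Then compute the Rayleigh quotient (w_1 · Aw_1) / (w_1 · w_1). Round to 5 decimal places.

w1 = Av₀ = (4·1 + 5·1 + 1·1; 5·1 + 7·1 + 1·1; 1·1 + 1·1 + 2·1) = (10, 13, 4)
Aw1 = (109, 145, 31)
w1·Aw1 = 10·109 + 13·145 + 4·31 = 3099; w1·w1 = 10·10 + 13·13 + 4·4 = 285
λ ≈ 3099/285 = 10.87368

λ ≈ 10.87368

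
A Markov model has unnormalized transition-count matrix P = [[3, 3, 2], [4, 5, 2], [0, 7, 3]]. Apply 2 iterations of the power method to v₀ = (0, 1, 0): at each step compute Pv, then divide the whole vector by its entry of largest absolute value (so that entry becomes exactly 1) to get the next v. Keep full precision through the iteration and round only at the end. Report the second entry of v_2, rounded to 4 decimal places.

Pv0 = (3.00000, 5.00000, 7.00000); divide by 7.00000 → v1 = (0.42857, 0.71429, 1.00000)
Pv1 = (5.42857, 7.28571, 8.00000); divide by 8.00000 → v2 = (0.67857, 0.91071, 1.00000)
Requested entry of v2: 51/56 = 0.9107

0.9107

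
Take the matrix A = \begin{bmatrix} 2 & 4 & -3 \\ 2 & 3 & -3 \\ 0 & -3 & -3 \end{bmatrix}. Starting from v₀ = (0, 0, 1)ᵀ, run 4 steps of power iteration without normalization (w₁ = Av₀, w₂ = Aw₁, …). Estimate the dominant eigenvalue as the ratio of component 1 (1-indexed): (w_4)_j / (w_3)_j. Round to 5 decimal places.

w1 = Av₀ = (2·0 + 4·0 + (-3)·1; 2·0 + 3·0 + (-3)·1; 0·0 + (-3)·0 + (-3)·1) = (-3, -3, -3)
w2 = Aw1 = (2·(-3) + 4·(-3) + (-3)·(-3); 2·(-3) + 3·(-3) + (-3)·(-3); 0·(-3) + (-3)·(-3) + (-3)·(-3)) = (-9, -6, 18)
w3 = Aw2 = (-96, -90, -36)
w4 = Aw3 = (-444, -354, 378)
Ratio at component: -444 / -96 = 4.62500

4.62500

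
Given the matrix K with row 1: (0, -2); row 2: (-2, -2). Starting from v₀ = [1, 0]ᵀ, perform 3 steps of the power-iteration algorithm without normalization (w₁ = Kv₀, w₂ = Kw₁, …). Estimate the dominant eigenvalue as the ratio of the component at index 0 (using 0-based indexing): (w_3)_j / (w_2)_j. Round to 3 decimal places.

-2.000

w1 = Kv₀ = (0, -2)
w2 = Kw1 = (4, 4)
w3 = Kw2 = (-8, -16)
Ratio at component: -8 / 4 = -2.000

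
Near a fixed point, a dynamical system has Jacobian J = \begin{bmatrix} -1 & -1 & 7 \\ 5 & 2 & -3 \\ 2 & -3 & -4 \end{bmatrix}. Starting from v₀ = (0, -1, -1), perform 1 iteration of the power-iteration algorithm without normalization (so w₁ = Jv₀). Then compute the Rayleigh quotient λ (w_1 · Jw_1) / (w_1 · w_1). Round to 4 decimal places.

-7.8372

w1 = Jv₀ = ((-1)·0 + (-1)·(-1) + 7·(-1); 5·0 + 2·(-1) + (-3)·(-1); 2·0 + (-3)·(-1) + (-4)·(-1)) = (-6, 1, 7)
Jw1 = (54, -49, -43)
w1·Jw1 = (-6)·54 + 1·(-49) + 7·(-43) = -674; w1·w1 = (-6)·(-6) + 1·1 + 7·7 = 86
λ ≈ -674/86 = -7.8372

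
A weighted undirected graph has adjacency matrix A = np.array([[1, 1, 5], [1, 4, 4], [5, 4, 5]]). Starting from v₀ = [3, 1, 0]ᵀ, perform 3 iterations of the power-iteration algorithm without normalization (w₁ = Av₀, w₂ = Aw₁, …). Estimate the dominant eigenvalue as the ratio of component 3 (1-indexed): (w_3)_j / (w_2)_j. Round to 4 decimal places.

11.7273

w1 = Av₀ = (4, 7, 19)
w2 = Aw1 = (106, 108, 143)
w3 = Aw2 = (929, 1110, 1677)
Ratio at component: 1677 / 143 = 11.7273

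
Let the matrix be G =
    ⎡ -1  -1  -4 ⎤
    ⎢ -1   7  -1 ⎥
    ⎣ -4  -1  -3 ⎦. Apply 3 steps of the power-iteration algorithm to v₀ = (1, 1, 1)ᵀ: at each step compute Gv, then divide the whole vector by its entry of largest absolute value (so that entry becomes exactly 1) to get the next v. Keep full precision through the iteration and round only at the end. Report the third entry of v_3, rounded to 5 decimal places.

Gv0 = (-6.000000, 5.000000, -8.000000); divide by -8.000000 → v1 = (0.750000, -0.625000, 1.000000)
Gv1 = (-4.125000, -6.125000, -5.375000); divide by -6.125000 → v2 = (0.673469, 1.000000, 0.877551)
Gv2 = (-5.183673, 5.448980, -6.326531); divide by -6.326531 → v3 = (0.819355, -0.861290, 1.000000)
Requested entry of v3: -310/-310 = 1.00000

1.00000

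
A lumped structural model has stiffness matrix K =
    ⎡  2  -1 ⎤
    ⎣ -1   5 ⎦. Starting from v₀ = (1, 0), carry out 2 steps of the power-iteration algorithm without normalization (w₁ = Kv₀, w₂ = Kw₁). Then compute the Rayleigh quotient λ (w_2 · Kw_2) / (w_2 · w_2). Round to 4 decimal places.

λ ≈ 4.9324

w1 = Kv₀ = (2·1 + (-1)·0; (-1)·1 + 5·0) = (2, -1)
w2 = Kw1 = (2·2 + (-1)·(-1); (-1)·2 + 5·(-1)) = (5, -7)
Kw2 = (17, -40)
w2·Kw2 = 5·17 + (-7)·(-40) = 365; w2·w2 = 5·5 + (-7)·(-7) = 74
λ ≈ 365/74 = 4.9324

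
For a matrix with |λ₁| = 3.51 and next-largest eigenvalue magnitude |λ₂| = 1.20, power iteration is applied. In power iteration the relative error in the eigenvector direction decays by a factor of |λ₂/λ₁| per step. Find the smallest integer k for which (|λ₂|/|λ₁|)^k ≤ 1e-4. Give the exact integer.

|λ₂/λ₁| = 1.20/3.51 = 0.34188
Need k ≥ ln(1e-4) / ln(0.34188) = -9.2103 / -1.0733 ≈ 8.581
Smallest integer k satisfying the bound: 9

9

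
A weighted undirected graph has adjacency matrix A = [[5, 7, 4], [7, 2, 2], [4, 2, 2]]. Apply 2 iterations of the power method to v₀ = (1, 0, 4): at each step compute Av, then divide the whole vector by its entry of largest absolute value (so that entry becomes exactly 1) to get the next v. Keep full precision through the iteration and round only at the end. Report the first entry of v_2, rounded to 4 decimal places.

1.0000

Av0 = (21.00000, 15.00000, 12.00000); divide by 21.00000 → v1 = (1.00000, 0.71429, 0.57143)
Av1 = (12.28571, 9.57143, 6.57143); divide by 12.28571 → v2 = (1.00000, 0.77907, 0.53488)
Requested entry of v2: 258/258 = 1.0000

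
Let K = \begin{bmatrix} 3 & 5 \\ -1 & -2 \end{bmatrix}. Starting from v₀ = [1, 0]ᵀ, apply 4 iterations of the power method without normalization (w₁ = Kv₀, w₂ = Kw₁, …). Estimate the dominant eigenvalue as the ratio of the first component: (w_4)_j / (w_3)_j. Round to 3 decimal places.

w1 = Kv₀ = (3·1 + 5·0; (-1)·1 + (-2)·0) = (3, -1)
w2 = Kw1 = (3·3 + 5·(-1); (-1)·3 + (-2)·(-1)) = (4, -1)
w3 = Kw2 = (7, -2)
w4 = Kw3 = (11, -3)
Ratio at component: 11 / 7 = 1.571

1.571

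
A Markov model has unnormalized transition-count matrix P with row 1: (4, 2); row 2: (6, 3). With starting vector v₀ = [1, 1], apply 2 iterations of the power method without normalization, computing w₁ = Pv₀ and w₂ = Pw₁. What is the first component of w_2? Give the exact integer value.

42

w1 = Pv₀ = (4·1 + 2·1; 6·1 + 3·1) = (6, 9)
w2 = Pw1 = (4·6 + 2·9; 6·6 + 3·9) = (42, 63)
The requested component of w2 is 42.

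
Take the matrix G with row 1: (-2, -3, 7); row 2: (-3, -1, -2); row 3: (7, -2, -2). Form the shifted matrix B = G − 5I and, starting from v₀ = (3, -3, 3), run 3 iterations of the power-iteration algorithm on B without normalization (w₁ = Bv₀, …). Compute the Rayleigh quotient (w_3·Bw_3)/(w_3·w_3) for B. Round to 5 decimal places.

-11.68968

B = G − 5I has rows (-7, -3, 7); (-3, -6, -2); (7, -2, -7)
w1 = Bv₀ = (9, 3, 6)
w2 = Bw1 = (-30, -57, 15)
w3 = Bw2 = (486, 402, -201)
Bw3 = (-6015, -3468, 4005)
w3·Bw3 = -5122431; w3·w3 = 438201; μ ≈ -5122431/438201 = -11.68968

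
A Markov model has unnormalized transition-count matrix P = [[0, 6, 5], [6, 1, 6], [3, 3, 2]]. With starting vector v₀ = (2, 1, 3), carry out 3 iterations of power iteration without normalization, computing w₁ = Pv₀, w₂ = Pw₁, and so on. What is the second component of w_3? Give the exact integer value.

w1 = Pv₀ = (21, 31, 15)
w2 = Pw1 = (261, 247, 186)
w3 = Pw2 = (2412, 2929, 1896)
The requested component of w3 is 2929.

2929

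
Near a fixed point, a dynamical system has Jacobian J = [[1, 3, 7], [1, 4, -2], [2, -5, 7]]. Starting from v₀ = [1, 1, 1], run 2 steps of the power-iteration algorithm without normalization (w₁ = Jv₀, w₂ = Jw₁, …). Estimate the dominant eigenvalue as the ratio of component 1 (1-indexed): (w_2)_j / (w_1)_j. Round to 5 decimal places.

w1 = Jv₀ = (1·1 + 3·1 + 7·1; 1·1 + 4·1 + (-2)·1; 2·1 + (-5)·1 + 7·1) = (11, 3, 4)
w2 = Jw1 = (1·11 + 3·3 + 7·4; 1·11 + 4·3 + (-2)·4; 2·11 + (-5)·3 + 7·4) = (48, 15, 35)
Ratio at component: 48 / 11 = 4.36364

4.36364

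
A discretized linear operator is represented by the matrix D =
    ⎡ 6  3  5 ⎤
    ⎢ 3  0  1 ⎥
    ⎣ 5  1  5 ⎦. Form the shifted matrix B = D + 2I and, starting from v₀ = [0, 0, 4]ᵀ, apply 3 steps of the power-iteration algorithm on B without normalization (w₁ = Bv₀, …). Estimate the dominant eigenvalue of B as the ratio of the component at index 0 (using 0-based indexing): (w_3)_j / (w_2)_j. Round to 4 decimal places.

μ ≈ 13.7308

B = D + 2I has rows (8, 3, 5); (3, 2, 1); (5, 1, 7)
w1 = Bv₀ = (20, 4, 28)
w2 = Bw1 = (312, 96, 300)
w3 = Bw2 = (4284, 1428, 3756)
Ratio: 4284/312 = 13.7308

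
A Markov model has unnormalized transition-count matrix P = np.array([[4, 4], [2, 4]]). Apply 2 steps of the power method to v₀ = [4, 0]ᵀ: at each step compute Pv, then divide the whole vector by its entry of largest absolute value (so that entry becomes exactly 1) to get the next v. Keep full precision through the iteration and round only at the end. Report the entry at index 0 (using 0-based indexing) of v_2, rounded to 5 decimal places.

1.00000

Pv0 = (16.000000, 8.000000); divide by 16.000000 → v1 = (1.000000, 0.500000)
Pv1 = (6.000000, 4.000000); divide by 6.000000 → v2 = (1.000000, 0.666667)
Requested entry of v2: 96/96 = 1.00000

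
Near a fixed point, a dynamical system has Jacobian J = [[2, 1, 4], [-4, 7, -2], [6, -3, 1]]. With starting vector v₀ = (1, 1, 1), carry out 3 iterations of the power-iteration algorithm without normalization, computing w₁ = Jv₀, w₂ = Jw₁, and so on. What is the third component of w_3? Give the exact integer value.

316

w1 = Jv₀ = (2·1 + 1·1 + 4·1; (-4)·1 + 7·1 + (-2)·1; 6·1 + (-3)·1 + 1·1) = (7, 1, 4)
w2 = Jw1 = (2·7 + 1·1 + 4·4; (-4)·7 + 7·1 + (-2)·4; 6·7 + (-3)·1 + 1·4) = (31, -29, 43)
w3 = Jw2 = (205, -413, 316)
The requested component of w3 is 316.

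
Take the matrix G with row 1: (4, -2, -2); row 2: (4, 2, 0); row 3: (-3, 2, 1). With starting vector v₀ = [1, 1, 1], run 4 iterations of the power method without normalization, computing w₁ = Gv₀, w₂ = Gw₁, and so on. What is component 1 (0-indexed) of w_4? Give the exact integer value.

-432

w1 = Gv₀ = (4·1 + (-2)·1 + (-2)·1; 4·1 + 2·1 + 0·1; (-3)·1 + 2·1 + 1·1) = (0, 6, 0)
w2 = Gw1 = (4·0 + (-2)·6 + (-2)·0; 4·0 + 2·6 + 0·0; (-3)·0 + 2·6 + 1·0) = (-12, 12, 12)
w3 = Gw2 = (-96, -24, 72)
w4 = Gw3 = (-480, -432, 312)
The requested component of w4 is -432.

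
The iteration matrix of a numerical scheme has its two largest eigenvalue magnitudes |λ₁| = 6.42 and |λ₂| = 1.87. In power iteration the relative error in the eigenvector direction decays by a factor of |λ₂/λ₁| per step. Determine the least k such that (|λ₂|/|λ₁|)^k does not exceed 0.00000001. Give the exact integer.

|λ₂/λ₁| = 1.87/6.42 = 0.29128
Need k ≥ ln(0.00000001) / ln(0.29128) = -18.4207 / -1.2335 ≈ 14.934
Smallest integer k satisfying the bound: 15

15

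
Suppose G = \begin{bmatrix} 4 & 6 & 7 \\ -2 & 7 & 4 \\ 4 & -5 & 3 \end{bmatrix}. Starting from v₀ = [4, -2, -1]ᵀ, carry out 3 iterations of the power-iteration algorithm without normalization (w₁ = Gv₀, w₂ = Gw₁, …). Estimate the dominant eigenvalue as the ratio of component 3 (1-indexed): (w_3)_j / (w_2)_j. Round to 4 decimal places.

w1 = Gv₀ = (-3, -26, 23)
w2 = Gw1 = (-7, -84, 187)
w3 = Gw2 = (777, 174, 953)
Ratio at component: 953 / 187 = 5.0963

5.0963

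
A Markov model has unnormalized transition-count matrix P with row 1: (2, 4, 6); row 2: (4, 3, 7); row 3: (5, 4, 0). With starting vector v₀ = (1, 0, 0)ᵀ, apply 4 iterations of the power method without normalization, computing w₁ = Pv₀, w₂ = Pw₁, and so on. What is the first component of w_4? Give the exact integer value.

5960

w1 = Pv₀ = (2, 4, 5)
w2 = Pw1 = (50, 55, 26)
w3 = Pw2 = (476, 547, 470)
w4 = Pw3 = (5960, 6835, 4568)
The requested component of w4 is 5960.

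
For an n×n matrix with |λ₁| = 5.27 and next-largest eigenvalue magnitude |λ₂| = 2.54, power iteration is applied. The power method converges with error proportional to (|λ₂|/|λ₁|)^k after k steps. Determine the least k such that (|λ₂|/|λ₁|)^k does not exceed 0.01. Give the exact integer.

7

|λ₂/λ₁| = 2.54/5.27 = 0.48197
Need k ≥ ln(0.01) / ln(0.48197) = -4.6052 / -0.7299 ≈ 6.310
Smallest integer k satisfying the bound: 7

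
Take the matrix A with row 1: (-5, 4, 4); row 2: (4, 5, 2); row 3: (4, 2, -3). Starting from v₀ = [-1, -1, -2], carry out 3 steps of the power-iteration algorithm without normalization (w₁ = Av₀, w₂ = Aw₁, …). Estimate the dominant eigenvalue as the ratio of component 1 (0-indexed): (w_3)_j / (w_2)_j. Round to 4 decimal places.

6.8925

w1 = Av₀ = ((-5)·(-1) + 4·(-1) + 4·(-2); 4·(-1) + 5·(-1) + 2·(-2); 4·(-1) + 2·(-1) + (-3)·(-2)) = (-7, -13, 0)
w2 = Aw1 = ((-5)·(-7) + 4·(-13) + 4·0; 4·(-7) + 5·(-13) + 2·0; 4·(-7) + 2·(-13) + (-3)·0) = (-17, -93, -54)
w3 = Aw2 = (-503, -641, -92)
Ratio at component: -641 / -93 = 6.8925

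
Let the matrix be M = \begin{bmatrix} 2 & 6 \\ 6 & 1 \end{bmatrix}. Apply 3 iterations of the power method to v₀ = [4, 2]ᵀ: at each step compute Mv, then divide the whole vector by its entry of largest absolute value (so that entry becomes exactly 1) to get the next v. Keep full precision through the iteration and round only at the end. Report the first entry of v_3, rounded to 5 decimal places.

Mv0 = (20.000000, 26.000000); divide by 26.000000 → v1 = (0.769231, 1.000000)
Mv1 = (7.538462, 5.615385); divide by 7.538462 → v2 = (1.000000, 0.744898)
Mv2 = (6.469388, 6.744898); divide by 6.744898 → v3 = (0.959153, 1.000000)
Requested entry of v3: 1268/1322 = 0.95915

0.95915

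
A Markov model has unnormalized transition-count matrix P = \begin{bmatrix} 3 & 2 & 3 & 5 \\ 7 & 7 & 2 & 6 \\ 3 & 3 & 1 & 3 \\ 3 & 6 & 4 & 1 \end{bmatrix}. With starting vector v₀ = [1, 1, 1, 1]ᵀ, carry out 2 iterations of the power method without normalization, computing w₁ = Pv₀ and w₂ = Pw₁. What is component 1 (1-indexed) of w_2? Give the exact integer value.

w1 = Pv₀ = (3·1 + 2·1 + 3·1 + 5·1; 7·1 + 7·1 + 2·1 + 6·1; 3·1 + 3·1 + 1·1 + 3·1; 3·1 + 6·1 + 4·1 + 1·1) = (13, 22, 10, 14)
w2 = Pw1 = (3·13 + 2·22 + 3·10 + 5·14; 7·13 + 7·22 + 2·10 + 6·14; 3·13 + 3·22 + 1·10 + 3·14; 3·13 + 6·22 + 4·10 + 1·14) = (183, 349, 157, 225)
The requested component of w2 is 183.

183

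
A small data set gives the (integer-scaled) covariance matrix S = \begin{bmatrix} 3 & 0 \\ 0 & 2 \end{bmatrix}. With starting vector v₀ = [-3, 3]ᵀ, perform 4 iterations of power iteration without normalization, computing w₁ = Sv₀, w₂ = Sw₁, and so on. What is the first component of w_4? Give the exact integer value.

-243

w1 = Sv₀ = (-9, 6)
w2 = Sw1 = (-27, 12)
w3 = Sw2 = (-81, 24)
w4 = Sw3 = (-243, 48)
The requested component of w4 is -243.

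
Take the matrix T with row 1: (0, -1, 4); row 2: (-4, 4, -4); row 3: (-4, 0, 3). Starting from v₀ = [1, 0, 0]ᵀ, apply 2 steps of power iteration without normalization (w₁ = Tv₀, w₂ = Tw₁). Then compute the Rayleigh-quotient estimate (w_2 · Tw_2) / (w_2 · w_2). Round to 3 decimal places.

w1 = Tv₀ = (0·1 + (-1)·0 + 4·0; (-4)·1 + 4·0 + (-4)·0; (-4)·1 + 0·0 + 3·0) = (0, -4, -4)
w2 = Tw1 = (0·0 + (-1)·(-4) + 4·(-4); (-4)·0 + 4·(-4) + (-4)·(-4); (-4)·0 + 0·(-4) + 3·(-4)) = (-12, 0, -12)
Tw2 = (-48, 96, 12)
w2·Tw2 = (-12)·(-48) + 0·96 + (-12)·12 = 432; w2·w2 = (-12)·(-12) + 0·0 + (-12)·(-12) = 288
λ ≈ 432/288 = 1.500

1.500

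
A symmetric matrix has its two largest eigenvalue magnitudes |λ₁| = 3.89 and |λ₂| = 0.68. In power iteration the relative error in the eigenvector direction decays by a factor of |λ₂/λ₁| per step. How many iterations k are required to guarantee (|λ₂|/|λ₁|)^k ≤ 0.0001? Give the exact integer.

|λ₂/λ₁| = 0.68/3.89 = 0.17481
Need k ≥ ln(0.0001) / ln(0.17481) = -9.2103 / -1.7441 ≈ 5.281
Smallest integer k satisfying the bound: 6

6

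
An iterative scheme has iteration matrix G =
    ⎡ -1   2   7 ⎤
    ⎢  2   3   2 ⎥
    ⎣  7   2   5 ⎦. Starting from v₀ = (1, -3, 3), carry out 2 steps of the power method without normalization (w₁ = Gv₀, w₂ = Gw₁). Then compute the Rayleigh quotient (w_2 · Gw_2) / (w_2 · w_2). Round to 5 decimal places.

10.45029

w1 = Gv₀ = (14, -1, 16)
w2 = Gw1 = (96, 57, 176)
Gw2 = (1250, 715, 1666)
w2·Gw2 = 96·1250 + 57·715 + 176·1666 = 453971; w2·w2 = 96·96 + 57·57 + 176·176 = 43441
λ ≈ 453971/43441 = 10.45029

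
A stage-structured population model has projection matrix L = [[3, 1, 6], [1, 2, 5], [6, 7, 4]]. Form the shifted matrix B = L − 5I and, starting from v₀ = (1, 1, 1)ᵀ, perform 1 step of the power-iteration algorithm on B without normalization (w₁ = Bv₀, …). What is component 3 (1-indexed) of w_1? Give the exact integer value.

12

B = L − 5I has rows (-2, 1, 6); (1, -3, 5); (6, 7, -1)
w1 = Bv₀ = (5, 3, 12)
Requested component of w1: 12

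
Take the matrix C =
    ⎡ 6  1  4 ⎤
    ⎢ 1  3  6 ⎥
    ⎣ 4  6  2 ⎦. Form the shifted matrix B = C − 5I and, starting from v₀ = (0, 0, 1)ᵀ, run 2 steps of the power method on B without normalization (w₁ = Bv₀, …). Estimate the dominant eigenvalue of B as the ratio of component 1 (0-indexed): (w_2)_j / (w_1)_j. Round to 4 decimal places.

B = C − 5I has rows (1, 1, 4); (1, -2, 6); (4, 6, -3)
w1 = Bv₀ = (1·0 + 1·0 + 4·1; 1·0 + (-2)·0 + 6·1; 4·0 + 6·0 + (-3)·1) = (4, 6, -3)
w2 = Bw1 = (1·4 + 1·6 + 4·(-3); 1·4 + (-2)·6 + 6·(-3); 4·4 + 6·6 + (-3)·(-3)) = (-2, -26, 61)
Ratio: -26/6 = -4.3333

μ ≈ -4.3333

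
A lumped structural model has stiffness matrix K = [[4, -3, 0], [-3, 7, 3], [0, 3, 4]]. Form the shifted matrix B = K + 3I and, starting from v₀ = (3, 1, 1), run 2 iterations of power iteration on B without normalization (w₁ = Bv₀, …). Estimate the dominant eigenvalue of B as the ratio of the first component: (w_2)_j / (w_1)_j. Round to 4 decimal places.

B = K + 3I has rows (7, -3, 0); (-3, 10, 3); (0, 3, 7)
w1 = Bv₀ = (18, 4, 10)
w2 = Bw1 = (114, 16, 82)
Ratio: 114/18 = 6.3333

6.3333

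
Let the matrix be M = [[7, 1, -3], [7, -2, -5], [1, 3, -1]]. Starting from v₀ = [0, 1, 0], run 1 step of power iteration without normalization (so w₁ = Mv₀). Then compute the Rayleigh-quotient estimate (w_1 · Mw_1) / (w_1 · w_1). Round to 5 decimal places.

w1 = Mv₀ = (7·0 + 1·1 + (-3)·0; 7·0 + (-2)·1 + (-5)·0; 1·0 + 3·1 + (-1)·0) = (1, -2, 3)
Mw1 = (-4, -4, -8)
w1·Mw1 = 1·(-4) + (-2)·(-4) + 3·(-8) = -20; w1·w1 = 1·1 + (-2)·(-2) + 3·3 = 14
λ ≈ -20/14 = -1.42857

-1.42857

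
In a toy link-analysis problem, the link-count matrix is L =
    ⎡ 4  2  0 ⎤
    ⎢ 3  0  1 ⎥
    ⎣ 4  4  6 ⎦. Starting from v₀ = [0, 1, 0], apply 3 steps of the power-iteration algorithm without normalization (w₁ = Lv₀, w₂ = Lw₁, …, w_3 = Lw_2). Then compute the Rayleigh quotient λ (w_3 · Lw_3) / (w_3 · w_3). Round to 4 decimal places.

7.5776

w1 = Lv₀ = (4·0 + 2·1 + 0·0; 3·0 + 0·1 + 1·0; 4·0 + 4·1 + 6·0) = (2, 0, 4)
w2 = Lw1 = (4·2 + 2·0 + 0·4; 3·2 + 0·0 + 1·4; 4·2 + 4·0 + 6·4) = (8, 10, 32)
w3 = Lw2 = (52, 56, 264)
Lw3 = (320, 420, 2016)
w3·Lw3 = 52·320 + 56·420 + 264·2016 = 572384; w3·w3 = 52·52 + 56·56 + 264·264 = 75536
λ ≈ 572384/75536 = 7.5776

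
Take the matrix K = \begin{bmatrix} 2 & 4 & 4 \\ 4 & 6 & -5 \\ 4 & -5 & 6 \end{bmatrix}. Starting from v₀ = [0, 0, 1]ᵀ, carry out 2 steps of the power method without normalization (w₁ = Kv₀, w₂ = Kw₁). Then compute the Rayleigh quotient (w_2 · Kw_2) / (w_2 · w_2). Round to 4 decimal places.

w1 = Kv₀ = (2·0 + 4·0 + 4·1; 4·0 + 6·0 + (-5)·1; 4·0 + (-5)·0 + 6·1) = (4, -5, 6)
w2 = Kw1 = (2·4 + 4·(-5) + 4·6; 4·4 + 6·(-5) + (-5)·6; 4·4 + (-5)·(-5) + 6·6) = (12, -44, 77)
Kw2 = (156, -601, 730)
w2·Kw2 = 12·156 + (-44)·(-601) + 77·730 = 84526; w2·w2 = 12·12 + (-44)·(-44) + 77·77 = 8009
λ ≈ 84526/8009 = 10.5539

λ ≈ 10.5539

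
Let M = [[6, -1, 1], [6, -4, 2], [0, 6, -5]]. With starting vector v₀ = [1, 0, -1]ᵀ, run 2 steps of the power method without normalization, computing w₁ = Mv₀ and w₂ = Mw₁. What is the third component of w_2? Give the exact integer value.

-1

w1 = Mv₀ = (6·1 + (-1)·0 + 1·(-1); 6·1 + (-4)·0 + 2·(-1); 0·1 + 6·0 + (-5)·(-1)) = (5, 4, 5)
w2 = Mw1 = (6·5 + (-1)·4 + 1·5; 6·5 + (-4)·4 + 2·5; 0·5 + 6·4 + (-5)·5) = (31, 24, -1)
The requested component of w2 is -1.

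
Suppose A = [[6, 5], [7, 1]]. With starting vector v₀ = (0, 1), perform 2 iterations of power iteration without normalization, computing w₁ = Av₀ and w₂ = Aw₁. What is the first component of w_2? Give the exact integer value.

w1 = Av₀ = (5, 1)
w2 = Aw1 = (35, 36)
The requested component of w2 is 35.

35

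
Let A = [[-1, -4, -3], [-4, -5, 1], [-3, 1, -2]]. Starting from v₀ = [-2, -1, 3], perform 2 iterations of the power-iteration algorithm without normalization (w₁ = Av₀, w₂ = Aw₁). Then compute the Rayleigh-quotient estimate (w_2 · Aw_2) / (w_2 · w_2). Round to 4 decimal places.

λ ≈ -6.2088

w1 = Av₀ = ((-1)·(-2) + (-4)·(-1) + (-3)·3; (-4)·(-2) + (-5)·(-1) + 1·3; (-3)·(-2) + 1·(-1) + (-2)·3) = (-3, 16, -1)
w2 = Aw1 = ((-1)·(-3) + (-4)·16 + (-3)·(-1); (-4)·(-3) + (-5)·16 + 1·(-1); (-3)·(-3) + 1·16 + (-2)·(-1)) = (-58, -69, 27)
Aw2 = (253, 604, 51)
w2·Aw2 = (-58)·253 + (-69)·604 + 27·51 = -54973; w2·w2 = (-58)·(-58) + (-69)·(-69) + 27·27 = 8854
λ ≈ -54973/8854 = -6.2088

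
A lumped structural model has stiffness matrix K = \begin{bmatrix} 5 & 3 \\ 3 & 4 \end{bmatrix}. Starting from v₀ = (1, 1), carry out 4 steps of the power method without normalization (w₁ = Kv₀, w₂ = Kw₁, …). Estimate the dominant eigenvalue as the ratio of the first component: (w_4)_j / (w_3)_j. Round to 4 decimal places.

w1 = Kv₀ = (5·1 + 3·1; 3·1 + 4·1) = (8, 7)
w2 = Kw1 = (5·8 + 3·7; 3·8 + 4·7) = (61, 52)
w3 = Kw2 = (461, 391)
w4 = Kw3 = (3478, 2947)
Ratio at component: 3478 / 461 = 7.5445

λ ≈ 7.5445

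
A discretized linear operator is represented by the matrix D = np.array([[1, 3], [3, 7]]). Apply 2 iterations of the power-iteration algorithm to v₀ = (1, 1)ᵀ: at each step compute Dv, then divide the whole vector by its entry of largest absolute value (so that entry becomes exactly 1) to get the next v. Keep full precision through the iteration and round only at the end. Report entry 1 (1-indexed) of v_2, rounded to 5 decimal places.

0.41463

Dv0 = (4.000000, 10.000000); divide by 10.000000 → v1 = (0.400000, 1.000000)
Dv1 = (3.400000, 8.200000); divide by 8.200000 → v2 = (0.414634, 1.000000)
Requested entry of v2: 34/82 = 0.41463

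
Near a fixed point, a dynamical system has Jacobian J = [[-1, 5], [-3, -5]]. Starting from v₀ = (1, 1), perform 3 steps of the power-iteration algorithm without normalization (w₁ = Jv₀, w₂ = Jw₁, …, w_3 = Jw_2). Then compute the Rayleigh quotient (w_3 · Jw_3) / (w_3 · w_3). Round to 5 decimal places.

w1 = Jv₀ = (4, -8)
w2 = Jw1 = (-44, 28)
w3 = Jw2 = (184, -8)
Jw3 = (-224, -512)
w3·Jw3 = 184·(-224) + (-8)·(-512) = -37120; w3·w3 = 184·184 + (-8)·(-8) = 33920
λ ≈ -37120/33920 = -1.09434

-1.09434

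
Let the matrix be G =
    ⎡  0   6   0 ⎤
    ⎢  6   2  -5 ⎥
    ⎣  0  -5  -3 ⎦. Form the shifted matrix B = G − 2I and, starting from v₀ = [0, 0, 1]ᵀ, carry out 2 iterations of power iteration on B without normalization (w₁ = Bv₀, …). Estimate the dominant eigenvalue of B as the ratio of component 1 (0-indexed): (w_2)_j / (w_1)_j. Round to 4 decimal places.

μ ≈ -5.0000

B = G − 2I has rows (-2, 6, 0); (6, 0, -5); (0, -5, -5)
w1 = Bv₀ = ((-2)·0 + 6·0 + 0·1; 6·0 + 0·0 + (-5)·1; 0·0 + (-5)·0 + (-5)·1) = (0, -5, -5)
w2 = Bw1 = ((-2)·0 + 6·(-5) + 0·(-5); 6·0 + 0·(-5) + (-5)·(-5); 0·0 + (-5)·(-5) + (-5)·(-5)) = (-30, 25, 50)
Ratio: 25/-5 = -5.0000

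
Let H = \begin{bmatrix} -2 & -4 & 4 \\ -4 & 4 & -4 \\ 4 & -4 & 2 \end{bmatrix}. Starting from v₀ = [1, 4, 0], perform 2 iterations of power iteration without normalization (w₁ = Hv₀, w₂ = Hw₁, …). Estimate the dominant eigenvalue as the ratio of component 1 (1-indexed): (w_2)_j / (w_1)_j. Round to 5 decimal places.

w1 = Hv₀ = ((-2)·1 + (-4)·4 + 4·0; (-4)·1 + 4·4 + (-4)·0; 4·1 + (-4)·4 + 2·0) = (-18, 12, -12)
w2 = Hw1 = ((-2)·(-18) + (-4)·12 + 4·(-12); (-4)·(-18) + 4·12 + (-4)·(-12); 4·(-18) + (-4)·12 + 2·(-12)) = (-60, 168, -144)
Ratio at component: -60 / -18 = 3.33333

λ ≈ 3.33333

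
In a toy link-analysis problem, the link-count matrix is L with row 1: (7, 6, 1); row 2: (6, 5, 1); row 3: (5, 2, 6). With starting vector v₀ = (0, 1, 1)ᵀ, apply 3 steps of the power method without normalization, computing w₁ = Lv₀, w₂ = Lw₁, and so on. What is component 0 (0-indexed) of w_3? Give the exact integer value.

1226

w1 = Lv₀ = (7·0 + 6·1 + 1·1; 6·0 + 5·1 + 1·1; 5·0 + 2·1 + 6·1) = (7, 6, 8)
w2 = Lw1 = (7·7 + 6·6 + 1·8; 6·7 + 5·6 + 1·8; 5·7 + 2·6 + 6·8) = (93, 80, 95)
w3 = Lw2 = (1226, 1053, 1195)
The requested component of w3 is 1226.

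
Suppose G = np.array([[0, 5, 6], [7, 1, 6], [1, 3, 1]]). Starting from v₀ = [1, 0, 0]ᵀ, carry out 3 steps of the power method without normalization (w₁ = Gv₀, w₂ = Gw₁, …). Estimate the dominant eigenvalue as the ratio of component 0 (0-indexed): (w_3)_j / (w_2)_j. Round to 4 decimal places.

w1 = Gv₀ = (0, 7, 1)
w2 = Gw1 = (41, 13, 22)
w3 = Gw2 = (197, 432, 102)
Ratio at component: 197 / 41 = 4.8049

λ ≈ 4.8049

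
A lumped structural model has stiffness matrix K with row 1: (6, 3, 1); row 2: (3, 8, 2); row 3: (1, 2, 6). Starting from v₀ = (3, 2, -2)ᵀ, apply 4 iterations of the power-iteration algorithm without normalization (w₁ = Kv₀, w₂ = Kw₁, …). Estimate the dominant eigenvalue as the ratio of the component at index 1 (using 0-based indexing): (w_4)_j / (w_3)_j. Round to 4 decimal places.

w1 = Kv₀ = (22, 21, -5)
w2 = Kw1 = (190, 224, 34)
w3 = Kw2 = (1846, 2430, 842)
w4 = Kw3 = (19208, 26662, 11758)
Ratio at component: 26662 / 2430 = 10.9720

10.9720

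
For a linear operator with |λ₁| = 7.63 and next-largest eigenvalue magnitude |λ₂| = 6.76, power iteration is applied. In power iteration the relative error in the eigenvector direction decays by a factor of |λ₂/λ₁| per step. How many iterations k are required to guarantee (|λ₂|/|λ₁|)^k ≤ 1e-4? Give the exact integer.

|λ₂/λ₁| = 6.76/7.63 = 0.88598
Need k ≥ ln(1e-4) / ln(0.88598) = -9.2103 / -0.1211 ≈ 76.078
Smallest integer k satisfying the bound: 77

77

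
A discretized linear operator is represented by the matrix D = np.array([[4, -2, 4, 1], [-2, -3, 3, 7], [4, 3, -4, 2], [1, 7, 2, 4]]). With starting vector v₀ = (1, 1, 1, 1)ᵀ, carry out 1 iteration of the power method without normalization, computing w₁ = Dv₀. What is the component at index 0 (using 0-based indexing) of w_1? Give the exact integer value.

7

w1 = Dv₀ = (7, 5, 5, 14)
The requested component of w1 is 7.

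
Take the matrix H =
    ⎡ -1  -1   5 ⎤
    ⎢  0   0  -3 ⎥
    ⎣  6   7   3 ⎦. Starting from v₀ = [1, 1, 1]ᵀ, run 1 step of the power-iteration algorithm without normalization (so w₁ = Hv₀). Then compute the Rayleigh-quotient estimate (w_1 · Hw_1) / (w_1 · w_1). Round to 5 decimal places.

4.02920

w1 = Hv₀ = ((-1)·1 + (-1)·1 + 5·1; 0·1 + 0·1 + (-3)·1; 6·1 + 7·1 + 3·1) = (3, -3, 16)
Hw1 = (80, -48, 45)
w1·Hw1 = 3·80 + (-3)·(-48) + 16·45 = 1104; w1·w1 = 3·3 + (-3)·(-3) + 16·16 = 274
λ ≈ 1104/274 = 4.02920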